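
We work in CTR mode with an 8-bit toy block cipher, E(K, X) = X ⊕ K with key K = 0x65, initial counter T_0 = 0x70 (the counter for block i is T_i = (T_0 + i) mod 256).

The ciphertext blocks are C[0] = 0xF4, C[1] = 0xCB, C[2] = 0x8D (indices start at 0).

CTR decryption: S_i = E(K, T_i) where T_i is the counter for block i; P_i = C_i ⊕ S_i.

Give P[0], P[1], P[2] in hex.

P[0]: T = 0x70, S = E(K, T) = 0x15; 0xF4 ⊕ 0x15 = 0xE1.
P[1]: T = 0x71, S = E(K, T) = 0x14; 0xCB ⊕ 0x14 = 0xDF.
P[2]: T = 0x72, S = E(K, T) = 0x17; 0x8D ⊕ 0x17 = 0x9A.

P[0] = 0xE1, P[1] = 0xDF, P[2] = 0x9A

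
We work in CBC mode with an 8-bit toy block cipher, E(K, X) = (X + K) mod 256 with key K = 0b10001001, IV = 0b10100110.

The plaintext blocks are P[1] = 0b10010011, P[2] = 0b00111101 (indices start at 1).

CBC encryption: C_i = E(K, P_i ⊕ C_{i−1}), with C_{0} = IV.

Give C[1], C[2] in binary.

C[1]: P[1] ⊕ 0b10100110 = 0b00110101; E(K, 0b00110101) = 0b10111110.
C[2]: P[2] ⊕ 0b10111110 = 0b10000011; E(K, 0b10000011) = 0b00001100.

C[1] = 0b10111110, C[2] = 0b00001100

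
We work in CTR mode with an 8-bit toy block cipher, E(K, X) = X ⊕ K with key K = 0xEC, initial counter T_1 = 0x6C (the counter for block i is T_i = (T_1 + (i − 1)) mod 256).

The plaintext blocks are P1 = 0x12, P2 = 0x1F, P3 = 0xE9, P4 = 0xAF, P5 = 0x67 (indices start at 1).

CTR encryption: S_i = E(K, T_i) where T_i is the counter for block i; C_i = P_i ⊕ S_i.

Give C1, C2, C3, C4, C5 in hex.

C1 = 0x92, C2 = 0x9E, C3 = 0x6B, C4 = 0x2C, C5 = 0xFB

C1: T = 0x6C, S = E(K, T) = 0x80; 0x12 ⊕ 0x80 = 0x92.
C2: T = 0x6D, S = E(K, T) = 0x81; 0x1F ⊕ 0x81 = 0x9E.
C3: T = 0x6E, S = E(K, T) = 0x82; 0xE9 ⊕ 0x82 = 0x6B.
C4: T = 0x6F, S = E(K, T) = 0x83; 0xAF ⊕ 0x83 = 0x2C.
C5: T = 0x70, S = E(K, T) = 0x9C; 0x67 ⊕ 0x9C = 0xFB.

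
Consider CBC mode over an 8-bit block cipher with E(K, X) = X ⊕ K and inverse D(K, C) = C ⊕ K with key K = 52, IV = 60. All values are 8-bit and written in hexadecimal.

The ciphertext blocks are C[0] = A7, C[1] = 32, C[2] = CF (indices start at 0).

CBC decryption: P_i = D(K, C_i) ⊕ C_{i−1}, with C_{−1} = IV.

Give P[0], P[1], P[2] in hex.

P[0]: D(K, A7) = F5; F5 ⊕ 60 = 95.
P[1]: D(K, 32) = 60; 60 ⊕ A7 = C7.
P[2]: D(K, CF) = 9D; 9D ⊕ 32 = AF.

P[0] = 95, P[1] = C7, P[2] = AF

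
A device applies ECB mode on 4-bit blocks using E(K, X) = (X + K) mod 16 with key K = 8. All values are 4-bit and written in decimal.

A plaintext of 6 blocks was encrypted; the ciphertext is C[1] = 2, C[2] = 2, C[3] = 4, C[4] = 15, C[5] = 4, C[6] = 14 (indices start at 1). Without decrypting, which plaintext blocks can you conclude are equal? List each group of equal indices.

ECB encrypts each block independently with the same key, so equal ciphertext blocks imply equal plaintext blocks.
C[1] = C[2] = 2, so P[1] = P[2].
C[3] = C[5] = 4, so P[3] = P[5].

P[1] = P[2]; P[3] = P[5]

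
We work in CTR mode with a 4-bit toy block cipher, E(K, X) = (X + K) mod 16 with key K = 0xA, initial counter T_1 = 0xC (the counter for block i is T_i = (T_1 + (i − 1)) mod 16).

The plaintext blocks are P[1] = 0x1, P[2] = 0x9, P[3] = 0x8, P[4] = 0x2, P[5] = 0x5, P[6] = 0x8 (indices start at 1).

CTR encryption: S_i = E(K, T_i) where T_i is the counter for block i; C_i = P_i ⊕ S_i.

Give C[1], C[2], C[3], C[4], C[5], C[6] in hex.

C[1]: T = 0xC, S = E(K, T) = 0x6; 0x1 ⊕ 0x6 = 0x7.
C[2]: T = 0xD, S = E(K, T) = 0x7; 0x9 ⊕ 0x7 = 0xE.
C[3]: T = 0xE, S = E(K, T) = 0x8; 0x8 ⊕ 0x8 = 0x0.
C[4]: T = 0xF, S = E(K, T) = 0x9; 0x2 ⊕ 0x9 = 0xB.
C[5]: T = 0x0, S = E(K, T) = 0xA; 0x5 ⊕ 0xA = 0xF.
C[6]: T = 0x1, S = E(K, T) = 0xB; 0x8 ⊕ 0xB = 0x3.

C[1] = 0x7, C[2] = 0xE, C[3] = 0x0, C[4] = 0xB, C[5] = 0xF, C[6] = 0x3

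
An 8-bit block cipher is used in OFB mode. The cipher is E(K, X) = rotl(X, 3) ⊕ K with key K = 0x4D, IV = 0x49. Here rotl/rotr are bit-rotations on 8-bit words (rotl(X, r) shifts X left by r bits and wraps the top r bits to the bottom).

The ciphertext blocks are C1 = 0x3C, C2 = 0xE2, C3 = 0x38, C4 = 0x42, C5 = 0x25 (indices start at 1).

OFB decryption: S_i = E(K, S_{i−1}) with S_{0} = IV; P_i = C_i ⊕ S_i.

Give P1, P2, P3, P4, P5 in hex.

P1: S = E(K, 0x49) = 0x07; 0x3C ⊕ 0x07 = 0x3B.
P2: S = E(K, 0x07) = 0x75; 0xE2 ⊕ 0x75 = 0x97.
P3: S = E(K, 0x75) = 0xE6; 0x38 ⊕ 0xE6 = 0xDE.
P4: S = E(K, 0xE6) = 0x7A; 0x42 ⊕ 0x7A = 0x38.
P5: S = E(K, 0x7A) = 0x9E; 0x25 ⊕ 0x9E = 0xBB.

P1 = 0x3B, P2 = 0x97, P3 = 0xDE, P4 = 0x38, P5 = 0xBB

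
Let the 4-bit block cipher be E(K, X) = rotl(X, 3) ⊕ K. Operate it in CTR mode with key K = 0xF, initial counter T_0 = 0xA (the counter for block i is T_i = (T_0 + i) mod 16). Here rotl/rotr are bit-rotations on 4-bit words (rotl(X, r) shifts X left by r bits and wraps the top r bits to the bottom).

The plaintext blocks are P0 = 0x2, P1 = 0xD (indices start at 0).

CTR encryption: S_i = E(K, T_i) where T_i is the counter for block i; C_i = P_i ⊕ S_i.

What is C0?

C0 = 0x8

C0: T = 0xA, S = E(K, T) = 0xA; 0x2 ⊕ 0xA = 0x8.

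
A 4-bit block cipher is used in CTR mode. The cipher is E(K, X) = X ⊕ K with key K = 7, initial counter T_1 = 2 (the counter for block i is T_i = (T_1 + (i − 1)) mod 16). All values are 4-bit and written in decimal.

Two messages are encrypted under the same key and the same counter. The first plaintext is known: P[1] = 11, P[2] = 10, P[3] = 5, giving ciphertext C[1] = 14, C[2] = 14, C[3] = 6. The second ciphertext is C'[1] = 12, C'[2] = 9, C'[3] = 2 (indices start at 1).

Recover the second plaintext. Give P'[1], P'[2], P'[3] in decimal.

P'[1] = 9, P'[2] = 13, P'[3] = 1

In CTR with a reused counter, both messages share the same keystream S_i, so C_i ⊕ C'_i = P_i ⊕ P'_i and thus P'_i = P_i ⊕ C_i ⊕ C'_i.
P'[1]: 11 ⊕ 14 ⊕ 12 = 9.
P'[2]: 10 ⊕ 14 ⊕ 9 = 13.
P'[3]: 5 ⊕ 6 ⊕ 2 = 1.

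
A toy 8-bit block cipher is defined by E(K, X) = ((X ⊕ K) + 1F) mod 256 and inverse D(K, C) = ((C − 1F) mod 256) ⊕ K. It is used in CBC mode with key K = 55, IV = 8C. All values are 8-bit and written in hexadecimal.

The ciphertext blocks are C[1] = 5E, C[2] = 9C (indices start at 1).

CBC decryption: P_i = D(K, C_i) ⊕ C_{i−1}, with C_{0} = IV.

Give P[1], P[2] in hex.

P[1]: D(K, 5E) = 6A; 6A ⊕ 8C = E6.
P[2]: D(K, 9C) = 28; 28 ⊕ 5E = 76.

P[1] = E6, P[2] = 76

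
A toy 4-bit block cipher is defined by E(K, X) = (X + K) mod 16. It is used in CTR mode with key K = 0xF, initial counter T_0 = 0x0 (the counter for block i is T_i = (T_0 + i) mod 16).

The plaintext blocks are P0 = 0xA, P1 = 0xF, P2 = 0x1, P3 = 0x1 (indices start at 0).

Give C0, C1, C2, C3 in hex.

CTR encryption: S_i = E(K, T_i) where T_i is the counter for block i; C_i = P_i ⊕ S_i.
C0: T = 0x0, S = E(K, T) = 0xF; 0xA ⊕ 0xF = 0x5.
C1: T = 0x1, S = E(K, T) = 0x0; 0xF ⊕ 0x0 = 0xF.
C2: T = 0x2, S = E(K, T) = 0x1; 0x1 ⊕ 0x1 = 0x0.
C3: T = 0x3, S = E(K, T) = 0x2; 0x1 ⊕ 0x2 = 0x3.

C0 = 0x5, C1 = 0xF, C2 = 0x0, C3 = 0x3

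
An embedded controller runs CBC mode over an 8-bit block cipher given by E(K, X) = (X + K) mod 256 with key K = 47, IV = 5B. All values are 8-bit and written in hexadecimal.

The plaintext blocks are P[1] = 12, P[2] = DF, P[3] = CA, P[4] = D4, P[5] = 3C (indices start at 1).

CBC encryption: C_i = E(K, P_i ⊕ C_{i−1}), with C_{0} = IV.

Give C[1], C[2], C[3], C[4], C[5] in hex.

C[1] = 90, C[2] = 96, C[3] = A3, C[4] = BE, C[5] = C9

C[1]: P[1] ⊕ 5B = 49; E(K, 49) = 90.
C[2]: P[2] ⊕ 90 = 4F; E(K, 4F) = 96.
C[3]: P[3] ⊕ 96 = 5C; E(K, 5C) = A3.
C[4]: P[4] ⊕ A3 = 77; E(K, 77) = BE.
C[5]: P[5] ⊕ BE = 82; E(K, 82) = C9.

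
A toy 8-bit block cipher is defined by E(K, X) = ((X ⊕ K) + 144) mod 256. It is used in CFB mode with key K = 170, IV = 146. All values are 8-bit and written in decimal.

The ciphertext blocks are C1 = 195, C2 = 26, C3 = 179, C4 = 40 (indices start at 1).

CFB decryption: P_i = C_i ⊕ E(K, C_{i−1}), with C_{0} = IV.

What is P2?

P2: E(K, 195) = 249; 26 ⊕ 249 = 227.

P2 = 227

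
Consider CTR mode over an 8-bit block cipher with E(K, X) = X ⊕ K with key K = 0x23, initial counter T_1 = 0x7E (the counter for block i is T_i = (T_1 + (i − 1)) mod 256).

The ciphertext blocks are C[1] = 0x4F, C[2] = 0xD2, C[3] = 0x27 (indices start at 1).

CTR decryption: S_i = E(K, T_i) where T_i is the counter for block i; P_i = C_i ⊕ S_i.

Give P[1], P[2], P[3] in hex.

P[1]: T = 0x7E, S = E(K, T) = 0x5D; 0x4F ⊕ 0x5D = 0x12.
P[2]: T = 0x7F, S = E(K, T) = 0x5C; 0xD2 ⊕ 0x5C = 0x8E.
P[3]: T = 0x80, S = E(K, T) = 0xA3; 0x27 ⊕ 0xA3 = 0x84.

P[1] = 0x12, P[2] = 0x8E, P[3] = 0x84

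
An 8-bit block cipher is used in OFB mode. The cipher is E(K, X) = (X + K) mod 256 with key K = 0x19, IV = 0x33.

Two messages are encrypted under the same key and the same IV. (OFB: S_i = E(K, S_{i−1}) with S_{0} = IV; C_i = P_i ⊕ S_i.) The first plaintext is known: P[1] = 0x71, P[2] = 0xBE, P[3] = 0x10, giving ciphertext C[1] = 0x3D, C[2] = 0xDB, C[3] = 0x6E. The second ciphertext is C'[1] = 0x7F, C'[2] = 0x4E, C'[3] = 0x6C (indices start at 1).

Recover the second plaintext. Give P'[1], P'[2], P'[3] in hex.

P'[1] = 0x33, P'[2] = 0x2B, P'[3] = 0x12

In OFB with a reused IV, both messages share the same keystream S_i, so C_i ⊕ C'_i = P_i ⊕ P'_i and thus P'_i = P_i ⊕ C_i ⊕ C'_i.
P'[1]: 0x71 ⊕ 0x3D ⊕ 0x7F = 0x33.
P'[2]: 0xBE ⊕ 0xDB ⊕ 0x4E = 0x2B.
P'[3]: 0x10 ⊕ 0x6E ⊕ 0x6C = 0x12.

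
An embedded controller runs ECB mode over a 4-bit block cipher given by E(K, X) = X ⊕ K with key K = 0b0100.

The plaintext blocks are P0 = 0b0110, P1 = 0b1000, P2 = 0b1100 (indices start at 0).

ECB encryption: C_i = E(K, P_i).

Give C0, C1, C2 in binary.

C0: E(K, 0b0110) = 0b0010.
C1: E(K, 0b1000) = 0b1100.
C2: E(K, 0b1100) = 0b1000.

C0 = 0b0010, C1 = 0b1100, C2 = 0b1000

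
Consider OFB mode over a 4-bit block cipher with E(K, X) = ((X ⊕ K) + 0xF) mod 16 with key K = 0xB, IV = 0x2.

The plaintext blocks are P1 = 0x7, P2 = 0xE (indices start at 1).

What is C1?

OFB encryption: S_i = E(K, S_{i−1}) with S_{0} = IV; C_i = P_i ⊕ S_i.
C1: S = E(K, 0x2) = 0x8; 0x7 ⊕ 0x8 = 0xF.

C1 = 0xF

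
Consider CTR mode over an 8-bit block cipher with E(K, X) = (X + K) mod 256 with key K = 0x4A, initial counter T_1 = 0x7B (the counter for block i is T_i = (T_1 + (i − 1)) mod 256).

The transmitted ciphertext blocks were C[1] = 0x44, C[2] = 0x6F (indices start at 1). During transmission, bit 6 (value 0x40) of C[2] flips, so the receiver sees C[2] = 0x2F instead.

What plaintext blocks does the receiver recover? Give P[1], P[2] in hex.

CTR decryption: S_i = E(K, T_i) where T_i is the counter for block i; P_i = C_i ⊕ S_i.
Only C[2] changed, to 0x2F. In CTR, a change in C_i flips the same bit in P_i only; the keystream is unaffected. Decrypting the received ciphertext:
P[1]: T = 0x7B, S = E(K, T) = 0xC5; 0x44 ⊕ 0xC5 = 0x81.
P[2]: T = 0x7C, S = E(K, T) = 0xC6; 0x2F ⊕ 0xC6 = 0xE9.
Blocks that differ from the original plaintext: P[2].

P[1] = 0x81, P[2] = 0xE9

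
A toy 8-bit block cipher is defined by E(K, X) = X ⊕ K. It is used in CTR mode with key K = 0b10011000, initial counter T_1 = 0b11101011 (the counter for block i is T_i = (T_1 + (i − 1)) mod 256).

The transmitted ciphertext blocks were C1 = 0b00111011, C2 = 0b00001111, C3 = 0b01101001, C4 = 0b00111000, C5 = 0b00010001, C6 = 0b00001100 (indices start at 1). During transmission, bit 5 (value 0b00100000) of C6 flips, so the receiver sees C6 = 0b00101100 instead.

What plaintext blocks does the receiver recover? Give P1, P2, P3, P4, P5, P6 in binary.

P1 = 0b01001000, P2 = 0b01111011, P3 = 0b00011100, P4 = 0b01001110, P5 = 0b01100110, P6 = 0b01000100

CTR decryption: S_i = E(K, T_i) where T_i is the counter for block i; P_i = C_i ⊕ S_i.
Only C6 changed, to 0b00101100. In CTR, a change in C_i flips the same bit in P_i only; the keystream is unaffected. Decrypting the received ciphertext:
P1: T = 0b11101011, S = E(K, T) = 0b01110011; 0b00111011 ⊕ 0b01110011 = 0b01001000.
P2: T = 0b11101100, S = E(K, T) = 0b01110100; 0b00001111 ⊕ 0b01110100 = 0b01111011.
P3: T = 0b11101101, S = E(K, T) = 0b01110101; 0b01101001 ⊕ 0b01110101 = 0b00011100.
P4: T = 0b11101110, S = E(K, T) = 0b01110110; 0b00111000 ⊕ 0b01110110 = 0b01001110.
P5: T = 0b11101111, S = E(K, T) = 0b01110111; 0b00010001 ⊕ 0b01110111 = 0b01100110.
P6: T = 0b11110000, S = E(K, T) = 0b01101000; 0b00101100 ⊕ 0b01101000 = 0b01000100.
Blocks that differ from the original plaintext: P6.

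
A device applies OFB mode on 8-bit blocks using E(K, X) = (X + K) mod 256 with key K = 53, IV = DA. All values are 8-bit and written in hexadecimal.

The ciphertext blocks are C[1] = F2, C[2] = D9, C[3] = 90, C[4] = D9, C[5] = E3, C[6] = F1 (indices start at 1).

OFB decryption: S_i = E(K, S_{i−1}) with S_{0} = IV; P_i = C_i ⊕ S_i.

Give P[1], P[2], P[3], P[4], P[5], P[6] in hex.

P[1]: S = E(K, DA) = 2D; F2 ⊕ 2D = DF.
P[2]: S = E(K, 2D) = 80; D9 ⊕ 80 = 59.
P[3]: S = E(K, 80) = D3; 90 ⊕ D3 = 43.
P[4]: S = E(K, D3) = 26; D9 ⊕ 26 = FF.
P[5]: S = E(K, 26) = 79; E3 ⊕ 79 = 9A.
P[6]: S = E(K, 79) = CC; F1 ⊕ CC = 3D.

P[1] = DF, P[2] = 59, P[3] = 43, P[4] = FF, P[5] = 9A, P[6] = 3D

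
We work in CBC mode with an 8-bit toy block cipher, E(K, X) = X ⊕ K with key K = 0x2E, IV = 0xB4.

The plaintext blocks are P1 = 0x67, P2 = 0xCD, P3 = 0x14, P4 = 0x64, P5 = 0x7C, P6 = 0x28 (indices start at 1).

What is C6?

CBC encryption: C_i = E(K, P_i ⊕ C_{i−1}), with C_{0} = IV.
C1: P1 ⊕ 0xB4 = 0xD3; E(K, 0xD3) = 0xFD.
C2: P2 ⊕ 0xFD = 0x30; E(K, 0x30) = 0x1E.
C3: P3 ⊕ 0x1E = 0x0A; E(K, 0x0A) = 0x24.
C4: P4 ⊕ 0x24 = 0x40; E(K, 0x40) = 0x6E.
C5: P5 ⊕ 0x6E = 0x12; E(K, 0x12) = 0x3C.
C6: P6 ⊕ 0x3C = 0x14; E(K, 0x14) = 0x3A.

C6 = 0x3A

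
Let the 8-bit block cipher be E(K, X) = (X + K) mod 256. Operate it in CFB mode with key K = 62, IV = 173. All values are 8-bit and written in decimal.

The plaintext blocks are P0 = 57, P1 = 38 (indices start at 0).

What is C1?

CFB encryption: C_i = P_i ⊕ E(K, C_{i−1}), with C_{−1} = IV.
C0: E(K, 173) = 235; 57 ⊕ 235 = 210.
C1: E(K, 210) = 16; 38 ⊕ 16 = 54.

C1 = 54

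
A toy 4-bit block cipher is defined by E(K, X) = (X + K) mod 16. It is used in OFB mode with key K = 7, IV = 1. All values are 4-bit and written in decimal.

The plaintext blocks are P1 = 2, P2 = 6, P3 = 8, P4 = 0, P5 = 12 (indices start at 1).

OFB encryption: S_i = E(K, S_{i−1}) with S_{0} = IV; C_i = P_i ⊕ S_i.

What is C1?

C1: S = E(K, 1) = 8; 2 ⊕ 8 = 10.

C1 = 10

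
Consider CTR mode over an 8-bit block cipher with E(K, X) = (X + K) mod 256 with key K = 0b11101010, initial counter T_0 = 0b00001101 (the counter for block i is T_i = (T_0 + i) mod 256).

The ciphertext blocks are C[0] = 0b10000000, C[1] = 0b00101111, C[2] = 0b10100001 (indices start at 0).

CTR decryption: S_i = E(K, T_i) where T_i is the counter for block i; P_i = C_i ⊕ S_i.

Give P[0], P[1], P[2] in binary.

P[0]: T = 0b00001101, S = E(K, T) = 0b11110111; 0b10000000 ⊕ 0b11110111 = 0b01110111.
P[1]: T = 0b00001110, S = E(K, T) = 0b11111000; 0b00101111 ⊕ 0b11111000 = 0b11010111.
P[2]: T = 0b00001111, S = E(K, T) = 0b11111001; 0b10100001 ⊕ 0b11111001 = 0b01011000.

P[0] = 0b01110111, P[1] = 0b11010111, P[2] = 0b01011000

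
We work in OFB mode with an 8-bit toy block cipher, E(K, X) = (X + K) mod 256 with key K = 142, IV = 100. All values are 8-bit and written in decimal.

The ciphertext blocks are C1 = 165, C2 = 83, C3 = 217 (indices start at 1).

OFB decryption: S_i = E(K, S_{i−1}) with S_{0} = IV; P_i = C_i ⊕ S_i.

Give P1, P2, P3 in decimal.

P1: S = E(K, 100) = 242; 165 ⊕ 242 = 87.
P2: S = E(K, 242) = 128; 83 ⊕ 128 = 211.
P3: S = E(K, 128) = 14; 217 ⊕ 14 = 215.

P1 = 87, P2 = 211, P3 = 215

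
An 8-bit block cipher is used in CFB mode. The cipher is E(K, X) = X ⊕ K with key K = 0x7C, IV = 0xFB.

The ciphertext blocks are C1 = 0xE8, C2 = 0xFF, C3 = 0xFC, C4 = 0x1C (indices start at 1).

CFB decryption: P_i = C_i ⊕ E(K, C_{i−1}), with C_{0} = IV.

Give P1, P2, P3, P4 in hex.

P1: E(K, 0xFB) = 0x87; 0xE8 ⊕ 0x87 = 0x6F.
P2: E(K, 0xE8) = 0x94; 0xFF ⊕ 0x94 = 0x6B.
P3: E(K, 0xFF) = 0x83; 0xFC ⊕ 0x83 = 0x7F.
P4: E(K, 0xFC) = 0x80; 0x1C ⊕ 0x80 = 0x9C.

P1 = 0x6F, P2 = 0x6B, P3 = 0x7F, P4 = 0x9C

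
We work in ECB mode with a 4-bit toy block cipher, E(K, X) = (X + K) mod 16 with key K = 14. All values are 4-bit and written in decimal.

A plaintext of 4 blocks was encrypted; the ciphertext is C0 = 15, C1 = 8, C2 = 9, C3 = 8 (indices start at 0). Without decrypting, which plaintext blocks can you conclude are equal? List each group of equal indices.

P1 = P3

ECB encrypts each block independently with the same key, so equal ciphertext blocks imply equal plaintext blocks.
C1 = C3 = 8, so P1 = P3.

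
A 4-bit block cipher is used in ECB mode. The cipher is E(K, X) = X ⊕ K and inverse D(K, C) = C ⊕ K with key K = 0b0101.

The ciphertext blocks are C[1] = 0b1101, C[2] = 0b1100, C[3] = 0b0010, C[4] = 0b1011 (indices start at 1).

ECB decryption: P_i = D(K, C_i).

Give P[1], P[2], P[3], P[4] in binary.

P[1]: D(K, 0b1101) = 0b1000.
P[2]: D(K, 0b1100) = 0b1001.
P[3]: D(K, 0b0010) = 0b0111.
P[4]: D(K, 0b1011) = 0b1110.

P[1] = 0b1000, P[2] = 0b1001, P[3] = 0b0111, P[4] = 0b1110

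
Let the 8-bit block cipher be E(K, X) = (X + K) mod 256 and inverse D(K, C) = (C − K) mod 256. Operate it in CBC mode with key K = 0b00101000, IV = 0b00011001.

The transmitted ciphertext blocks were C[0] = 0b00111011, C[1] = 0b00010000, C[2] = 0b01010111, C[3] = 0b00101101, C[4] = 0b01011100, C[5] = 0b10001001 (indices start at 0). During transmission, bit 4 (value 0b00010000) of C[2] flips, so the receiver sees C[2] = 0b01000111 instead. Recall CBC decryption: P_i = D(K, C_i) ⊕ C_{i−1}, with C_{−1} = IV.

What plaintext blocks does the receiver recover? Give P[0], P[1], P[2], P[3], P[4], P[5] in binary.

Only C[2] changed, to 0b01000111. In CBC, a change in C_i garbles P_i and flips the same bit in P_{i+1}. Decrypting the received ciphertext:
P[0]: D(K, 0b00111011) = 0b00010011; 0b00010011 ⊕ 0b00011001 = 0b00001010.
P[1]: D(K, 0b00010000) = 0b11101000; 0b11101000 ⊕ 0b00111011 = 0b11010011.
P[2]: D(K, 0b01000111) = 0b00011111; 0b00011111 ⊕ 0b00010000 = 0b00001111.
P[3]: D(K, 0b00101101) = 0b00000101; 0b00000101 ⊕ 0b01000111 = 0b01000010.
P[4]: D(K, 0b01011100) = 0b00110100; 0b00110100 ⊕ 0b00101101 = 0b00011001.
P[5]: D(K, 0b10001001) = 0b01100001; 0b01100001 ⊕ 0b01011100 = 0b00111101.
Blocks that differ from the original plaintext: P[2], P[3].

P[0] = 0b00001010, P[1] = 0b11010011, P[2] = 0b00001111, P[3] = 0b01000010, P[4] = 0b00011001, P[5] = 0b00111101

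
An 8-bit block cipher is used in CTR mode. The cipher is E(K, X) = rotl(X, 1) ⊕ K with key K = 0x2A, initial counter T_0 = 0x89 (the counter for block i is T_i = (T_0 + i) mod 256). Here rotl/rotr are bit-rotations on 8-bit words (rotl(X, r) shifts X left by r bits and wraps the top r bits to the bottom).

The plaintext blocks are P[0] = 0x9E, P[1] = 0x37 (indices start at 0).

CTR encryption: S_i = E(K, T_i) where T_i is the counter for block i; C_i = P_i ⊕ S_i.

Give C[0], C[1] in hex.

C[0] = 0xA7, C[1] = 0x08

C[0]: T = 0x89, S = E(K, T) = 0x39; 0x9E ⊕ 0x39 = 0xA7.
C[1]: T = 0x8A, S = E(K, T) = 0x3F; 0x37 ⊕ 0x3F = 0x08.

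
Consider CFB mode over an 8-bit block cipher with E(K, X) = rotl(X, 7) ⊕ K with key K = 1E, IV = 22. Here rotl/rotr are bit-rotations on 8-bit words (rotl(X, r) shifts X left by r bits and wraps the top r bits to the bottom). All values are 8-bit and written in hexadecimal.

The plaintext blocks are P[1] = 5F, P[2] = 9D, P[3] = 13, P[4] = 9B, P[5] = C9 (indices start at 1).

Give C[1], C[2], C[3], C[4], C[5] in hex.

C[1] = 50, C[2] = AB, C[3] = D8, C[4] = E9, C[5] = 23

CFB encryption: C_i = P_i ⊕ E(K, C_{i−1}), with C_{0} = IV.
C[1]: E(K, 22) = 0F; 5F ⊕ 0F = 50.
C[2]: E(K, 50) = 36; 9D ⊕ 36 = AB.
C[3]: E(K, AB) = CB; 13 ⊕ CB = D8.
C[4]: E(K, D8) = 72; 9B ⊕ 72 = E9.
C[5]: E(K, E9) = EA; C9 ⊕ EA = 23.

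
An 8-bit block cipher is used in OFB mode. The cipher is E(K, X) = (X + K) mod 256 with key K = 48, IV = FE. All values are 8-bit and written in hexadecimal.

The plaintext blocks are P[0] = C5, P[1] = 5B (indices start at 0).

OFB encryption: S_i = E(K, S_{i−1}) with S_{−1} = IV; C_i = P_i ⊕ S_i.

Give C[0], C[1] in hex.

C[0]: S = E(K, FE) = 46; C5 ⊕ 46 = 83.
C[1]: S = E(K, 46) = 8E; 5B ⊕ 8E = D5.

C[0] = 83, C[1] = D5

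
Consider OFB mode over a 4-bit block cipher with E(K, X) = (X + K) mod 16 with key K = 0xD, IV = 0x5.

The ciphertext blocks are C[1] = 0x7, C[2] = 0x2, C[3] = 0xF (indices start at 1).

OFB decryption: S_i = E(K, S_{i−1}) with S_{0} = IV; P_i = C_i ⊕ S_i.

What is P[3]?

P[1]: S = E(K, 0x5) = 0x2; 0x7 ⊕ 0x2 = 0x5.
P[2]: S = E(K, 0x2) = 0xF; 0x2 ⊕ 0xF = 0xD.
P[3]: S = E(K, 0xF) = 0xC; 0xF ⊕ 0xC = 0x3.

P[3] = 0x3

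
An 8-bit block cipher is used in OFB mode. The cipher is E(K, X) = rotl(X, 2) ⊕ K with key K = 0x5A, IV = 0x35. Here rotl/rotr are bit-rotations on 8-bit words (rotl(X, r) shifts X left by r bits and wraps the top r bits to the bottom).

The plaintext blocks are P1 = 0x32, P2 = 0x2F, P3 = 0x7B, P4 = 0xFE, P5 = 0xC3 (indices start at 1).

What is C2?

OFB encryption: S_i = E(K, S_{i−1}) with S_{0} = IV; C_i = P_i ⊕ S_i.
C1: S = E(K, 0x35) = 0x8E; 0x32 ⊕ 0x8E = 0xBC.
C2: S = E(K, 0x8E) = 0x60; 0x2F ⊕ 0x60 = 0x4F.

C2 = 0x4F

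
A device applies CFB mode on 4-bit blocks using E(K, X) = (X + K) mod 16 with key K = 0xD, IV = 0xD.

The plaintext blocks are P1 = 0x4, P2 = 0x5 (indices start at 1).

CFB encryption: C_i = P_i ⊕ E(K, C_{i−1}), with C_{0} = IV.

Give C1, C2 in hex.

C1 = 0xE, C2 = 0xE

C1: E(K, 0xD) = 0xA; 0x4 ⊕ 0xA = 0xE.
C2: E(K, 0xE) = 0xB; 0x5 ⊕ 0xB = 0xE.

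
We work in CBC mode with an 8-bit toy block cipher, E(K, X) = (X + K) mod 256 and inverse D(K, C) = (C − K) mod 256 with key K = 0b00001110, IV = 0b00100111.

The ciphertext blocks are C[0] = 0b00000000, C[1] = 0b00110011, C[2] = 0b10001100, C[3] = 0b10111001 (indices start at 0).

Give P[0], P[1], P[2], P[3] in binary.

CBC decryption: P_i = D(K, C_i) ⊕ C_{i−1}, with C_{−1} = IV.
P[0]: D(K, 0b00000000) = 0b11110010; 0b11110010 ⊕ 0b00100111 = 0b11010101.
P[1]: D(K, 0b00110011) = 0b00100101; 0b00100101 ⊕ 0b00000000 = 0b00100101.
P[2]: D(K, 0b10001100) = 0b01111110; 0b01111110 ⊕ 0b00110011 = 0b01001101.
P[3]: D(K, 0b10111001) = 0b10101011; 0b10101011 ⊕ 0b10001100 = 0b00100111.

P[0] = 0b11010101, P[1] = 0b00100101, P[2] = 0b01001101, P[3] = 0b00100111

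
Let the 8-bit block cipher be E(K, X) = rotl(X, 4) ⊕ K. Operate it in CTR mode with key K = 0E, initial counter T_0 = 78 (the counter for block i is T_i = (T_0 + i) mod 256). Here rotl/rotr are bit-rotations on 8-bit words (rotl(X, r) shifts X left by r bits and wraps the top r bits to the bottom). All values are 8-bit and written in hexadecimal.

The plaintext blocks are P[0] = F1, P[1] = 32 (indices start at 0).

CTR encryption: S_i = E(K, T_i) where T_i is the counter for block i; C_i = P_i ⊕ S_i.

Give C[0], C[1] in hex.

C[0] = 78, C[1] = AB

C[0]: T = 78, S = E(K, T) = 89; F1 ⊕ 89 = 78.
C[1]: T = 79, S = E(K, T) = 99; 32 ⊕ 99 = AB.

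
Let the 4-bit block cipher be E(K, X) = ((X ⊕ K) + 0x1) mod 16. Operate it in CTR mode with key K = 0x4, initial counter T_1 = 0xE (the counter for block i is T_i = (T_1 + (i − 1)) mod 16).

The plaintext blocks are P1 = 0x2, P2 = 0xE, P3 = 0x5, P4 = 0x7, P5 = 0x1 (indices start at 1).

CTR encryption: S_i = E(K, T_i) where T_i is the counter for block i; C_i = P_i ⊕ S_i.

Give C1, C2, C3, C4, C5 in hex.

C1 = 0x9, C2 = 0x2, C3 = 0x0, C4 = 0x1, C5 = 0x6

C1: T = 0xE, S = E(K, T) = 0xB; 0x2 ⊕ 0xB = 0x9.
C2: T = 0xF, S = E(K, T) = 0xC; 0xE ⊕ 0xC = 0x2.
C3: T = 0x0, S = E(K, T) = 0x5; 0x5 ⊕ 0x5 = 0x0.
C4: T = 0x1, S = E(K, T) = 0x6; 0x7 ⊕ 0x6 = 0x1.
C5: T = 0x2, S = E(K, T) = 0x7; 0x1 ⊕ 0x7 = 0x6.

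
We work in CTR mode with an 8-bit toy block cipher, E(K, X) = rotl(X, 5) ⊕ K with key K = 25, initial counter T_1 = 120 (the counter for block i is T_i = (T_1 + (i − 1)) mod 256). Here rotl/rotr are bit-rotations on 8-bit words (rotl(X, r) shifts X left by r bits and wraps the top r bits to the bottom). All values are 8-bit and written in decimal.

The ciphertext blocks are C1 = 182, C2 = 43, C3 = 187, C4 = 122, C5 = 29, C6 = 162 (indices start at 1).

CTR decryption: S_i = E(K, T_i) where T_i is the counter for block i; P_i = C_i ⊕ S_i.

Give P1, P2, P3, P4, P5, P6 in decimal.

P1 = 160, P2 = 29, P3 = 237, P4 = 12, P5 = 139, P6 = 20

P1: T = 120, S = E(K, T) = 22; 182 ⊕ 22 = 160.
P2: T = 121, S = E(K, T) = 54; 43 ⊕ 54 = 29.
P3: T = 122, S = E(K, T) = 86; 187 ⊕ 86 = 237.
P4: T = 123, S = E(K, T) = 118; 122 ⊕ 118 = 12.
P5: T = 124, S = E(K, T) = 150; 29 ⊕ 150 = 139.
P6: T = 125, S = E(K, T) = 182; 162 ⊕ 182 = 20.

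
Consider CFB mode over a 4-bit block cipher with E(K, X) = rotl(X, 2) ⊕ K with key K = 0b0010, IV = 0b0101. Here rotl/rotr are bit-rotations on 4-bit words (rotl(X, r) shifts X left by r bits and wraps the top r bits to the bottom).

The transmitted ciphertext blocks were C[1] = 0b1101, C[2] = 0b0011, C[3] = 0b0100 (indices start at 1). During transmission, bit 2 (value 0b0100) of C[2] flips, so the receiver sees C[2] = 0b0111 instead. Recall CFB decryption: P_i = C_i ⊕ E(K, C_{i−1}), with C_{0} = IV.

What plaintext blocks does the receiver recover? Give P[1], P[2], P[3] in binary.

P[1] = 0b1010, P[2] = 0b0010, P[3] = 0b1011

Only C[2] changed, to 0b0111. In CFB, a change in C_i flips the same bit in P_i and garbles P_{i+1}. Decrypting the received ciphertext:
P[1]: E(K, 0b0101) = 0b0111; 0b1101 ⊕ 0b0111 = 0b1010.
P[2]: E(K, 0b1101) = 0b0101; 0b0111 ⊕ 0b0101 = 0b0010.
P[3]: E(K, 0b0111) = 0b1111; 0b0100 ⊕ 0b1111 = 0b1011.
Blocks that differ from the original plaintext: P[2], P[3].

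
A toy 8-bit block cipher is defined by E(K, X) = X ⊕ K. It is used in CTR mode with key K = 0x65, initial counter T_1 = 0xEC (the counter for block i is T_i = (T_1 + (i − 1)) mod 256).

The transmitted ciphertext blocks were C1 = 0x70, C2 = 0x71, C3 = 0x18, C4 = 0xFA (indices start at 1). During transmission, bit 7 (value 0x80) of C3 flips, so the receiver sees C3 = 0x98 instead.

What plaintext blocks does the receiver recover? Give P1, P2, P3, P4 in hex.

CTR decryption: S_i = E(K, T_i) where T_i is the counter for block i; P_i = C_i ⊕ S_i.
Only C3 changed, to 0x98. In CTR, a change in C_i flips the same bit in P_i only; the keystream is unaffected. Decrypting the received ciphertext:
P1: T = 0xEC, S = E(K, T) = 0x89; 0x70 ⊕ 0x89 = 0xF9.
P2: T = 0xED, S = E(K, T) = 0x88; 0x71 ⊕ 0x88 = 0xF9.
P3: T = 0xEE, S = E(K, T) = 0x8B; 0x98 ⊕ 0x8B = 0x13.
P4: T = 0xEF, S = E(K, T) = 0x8A; 0xFA ⊕ 0x8A = 0x70.
Blocks that differ from the original plaintext: P3.

P1 = 0xF9, P2 = 0xF9, P3 = 0x13, P4 = 0x70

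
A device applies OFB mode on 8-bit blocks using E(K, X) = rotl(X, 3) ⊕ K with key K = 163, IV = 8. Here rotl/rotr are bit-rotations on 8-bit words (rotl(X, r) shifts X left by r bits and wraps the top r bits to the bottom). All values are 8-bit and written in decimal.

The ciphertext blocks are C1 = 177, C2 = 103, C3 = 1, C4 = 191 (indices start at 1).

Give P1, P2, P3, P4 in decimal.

P1 = 82, P2 = 219, P3 = 71, P4 = 46

OFB decryption: S_i = E(K, S_{i−1}) with S_{0} = IV; P_i = C_i ⊕ S_i.
P1: S = E(K, 8) = 227; 177 ⊕ 227 = 82.
P2: S = E(K, 227) = 188; 103 ⊕ 188 = 219.
P3: S = E(K, 188) = 70; 1 ⊕ 70 = 71.
P4: S = E(K, 70) = 145; 191 ⊕ 145 = 46.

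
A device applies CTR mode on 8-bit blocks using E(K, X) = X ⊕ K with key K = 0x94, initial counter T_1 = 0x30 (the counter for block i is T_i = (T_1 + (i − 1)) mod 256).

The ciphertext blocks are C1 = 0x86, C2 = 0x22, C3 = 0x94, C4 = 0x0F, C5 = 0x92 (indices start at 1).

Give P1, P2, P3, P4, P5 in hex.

P1 = 0x22, P2 = 0x87, P3 = 0x32, P4 = 0xA8, P5 = 0x32

CTR decryption: S_i = E(K, T_i) where T_i is the counter for block i; P_i = C_i ⊕ S_i.
P1: T = 0x30, S = E(K, T) = 0xA4; 0x86 ⊕ 0xA4 = 0x22.
P2: T = 0x31, S = E(K, T) = 0xA5; 0x22 ⊕ 0xA5 = 0x87.
P3: T = 0x32, S = E(K, T) = 0xA6; 0x94 ⊕ 0xA6 = 0x32.
P4: T = 0x33, S = E(K, T) = 0xA7; 0x0F ⊕ 0xA7 = 0xA8.
P5: T = 0x34, S = E(K, T) = 0xA0; 0x92 ⊕ 0xA0 = 0x32.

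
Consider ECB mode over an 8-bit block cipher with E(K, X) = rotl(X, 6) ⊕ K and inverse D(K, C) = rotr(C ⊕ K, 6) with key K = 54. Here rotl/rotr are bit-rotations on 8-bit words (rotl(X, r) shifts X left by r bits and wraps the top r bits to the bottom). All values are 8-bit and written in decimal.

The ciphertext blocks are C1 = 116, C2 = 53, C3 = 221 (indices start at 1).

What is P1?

ECB decryption: P_i = D(K, C_i).
P1: D(K, 116) = 9.

P1 = 9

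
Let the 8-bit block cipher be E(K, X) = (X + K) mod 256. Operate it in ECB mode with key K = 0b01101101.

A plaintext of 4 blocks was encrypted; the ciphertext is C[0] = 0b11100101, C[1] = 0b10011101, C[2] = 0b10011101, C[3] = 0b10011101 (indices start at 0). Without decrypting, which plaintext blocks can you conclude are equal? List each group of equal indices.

ECB encrypts each block independently with the same key, so equal ciphertext blocks imply equal plaintext blocks.
C[1] = C[2] = C[3] = 0b10011101, so P[1] = P[2] = P[3].

P[1] = P[2] = P[3]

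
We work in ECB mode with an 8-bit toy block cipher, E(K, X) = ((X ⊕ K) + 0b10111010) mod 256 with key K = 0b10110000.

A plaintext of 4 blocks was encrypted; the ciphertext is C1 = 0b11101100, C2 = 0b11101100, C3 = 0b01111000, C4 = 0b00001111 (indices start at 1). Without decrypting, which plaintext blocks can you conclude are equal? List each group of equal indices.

P1 = P2

ECB encrypts each block independently with the same key, so equal ciphertext blocks imply equal plaintext blocks.
C1 = C2 = 0b11101100, so P1 = P2.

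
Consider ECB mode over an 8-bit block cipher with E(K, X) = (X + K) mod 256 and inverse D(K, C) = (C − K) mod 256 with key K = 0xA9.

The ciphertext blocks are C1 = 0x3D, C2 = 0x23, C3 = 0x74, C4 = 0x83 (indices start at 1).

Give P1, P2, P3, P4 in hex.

P1 = 0x94, P2 = 0x7A, P3 = 0xCB, P4 = 0xDA

ECB decryption: P_i = D(K, C_i).
P1: D(K, 0x3D) = 0x94.
P2: D(K, 0x23) = 0x7A.
P3: D(K, 0x74) = 0xCB.
P4: D(K, 0x83) = 0xDA.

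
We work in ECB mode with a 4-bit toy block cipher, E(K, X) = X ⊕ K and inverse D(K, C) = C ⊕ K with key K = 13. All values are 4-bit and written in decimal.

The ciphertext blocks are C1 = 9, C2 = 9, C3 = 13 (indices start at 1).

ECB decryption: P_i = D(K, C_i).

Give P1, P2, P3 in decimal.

P1 = 4, P2 = 4, P3 = 0

P1: D(K, 9) = 4.
P2: D(K, 9) = 4.
P3: D(K, 13) = 0.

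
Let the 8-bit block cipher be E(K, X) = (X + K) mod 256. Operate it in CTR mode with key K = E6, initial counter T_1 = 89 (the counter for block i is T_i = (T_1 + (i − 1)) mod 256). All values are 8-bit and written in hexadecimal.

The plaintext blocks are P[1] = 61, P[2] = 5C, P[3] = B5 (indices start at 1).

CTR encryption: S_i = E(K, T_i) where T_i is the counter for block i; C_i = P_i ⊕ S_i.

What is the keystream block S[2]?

70

C[1]: T = 89, S = E(K, T) = 6F; 61 ⊕ 6F = 0E.
C[2]: T = 8A, S = E(K, T) = 70; 5C ⊕ 70 = 2C.
So S[2] = 70.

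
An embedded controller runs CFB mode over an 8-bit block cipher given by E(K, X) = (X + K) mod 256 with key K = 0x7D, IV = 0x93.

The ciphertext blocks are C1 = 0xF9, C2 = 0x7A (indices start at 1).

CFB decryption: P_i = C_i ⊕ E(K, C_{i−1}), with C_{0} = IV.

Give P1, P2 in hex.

P1 = 0xE9, P2 = 0x0C

P1: E(K, 0x93) = 0x10; 0xF9 ⊕ 0x10 = 0xE9.
P2: E(K, 0xF9) = 0x76; 0x7A ⊕ 0x76 = 0x0C.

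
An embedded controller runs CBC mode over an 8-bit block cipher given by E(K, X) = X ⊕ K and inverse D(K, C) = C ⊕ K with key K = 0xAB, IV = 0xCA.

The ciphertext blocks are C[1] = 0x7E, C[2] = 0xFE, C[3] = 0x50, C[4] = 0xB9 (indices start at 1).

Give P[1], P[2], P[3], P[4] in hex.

CBC decryption: P_i = D(K, C_i) ⊕ C_{i−1}, with C_{0} = IV.
P[1]: D(K, 0x7E) = 0xD5; 0xD5 ⊕ 0xCA = 0x1F.
P[2]: D(K, 0xFE) = 0x55; 0x55 ⊕ 0x7E = 0x2B.
P[3]: D(K, 0x50) = 0xFB; 0xFB ⊕ 0xFE = 0x05.
P[4]: D(K, 0xB9) = 0x12; 0x12 ⊕ 0x50 = 0x42.

P[1] = 0x1F, P[2] = 0x2B, P[3] = 0x05, P[4] = 0x42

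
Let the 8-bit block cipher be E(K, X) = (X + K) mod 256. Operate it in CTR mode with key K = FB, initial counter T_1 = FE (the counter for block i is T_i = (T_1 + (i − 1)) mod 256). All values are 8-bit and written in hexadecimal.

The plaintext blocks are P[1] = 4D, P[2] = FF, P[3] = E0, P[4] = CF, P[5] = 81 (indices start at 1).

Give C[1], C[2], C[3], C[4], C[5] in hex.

CTR encryption: S_i = E(K, T_i) where T_i is the counter for block i; C_i = P_i ⊕ S_i.
C[1]: T = FE, S = E(K, T) = F9; 4D ⊕ F9 = B4.
C[2]: T = FF, S = E(K, T) = FA; FF ⊕ FA = 05.
C[3]: T = 00, S = E(K, T) = FB; E0 ⊕ FB = 1B.
C[4]: T = 01, S = E(K, T) = FC; CF ⊕ FC = 33.
C[5]: T = 02, S = E(K, T) = FD; 81 ⊕ FD = 7C.

C[1] = B4, C[2] = 05, C[3] = 1B, C[4] = 33, C[5] = 7C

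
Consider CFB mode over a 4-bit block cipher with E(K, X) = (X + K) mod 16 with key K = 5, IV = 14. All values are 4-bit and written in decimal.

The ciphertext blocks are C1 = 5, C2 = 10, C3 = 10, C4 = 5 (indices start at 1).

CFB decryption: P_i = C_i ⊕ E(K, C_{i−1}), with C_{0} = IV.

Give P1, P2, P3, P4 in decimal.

P1 = 6, P2 = 0, P3 = 5, P4 = 10

P1: E(K, 14) = 3; 5 ⊕ 3 = 6.
P2: E(K, 5) = 10; 10 ⊕ 10 = 0.
P3: E(K, 10) = 15; 10 ⊕ 15 = 5.
P4: E(K, 10) = 15; 5 ⊕ 15 = 10.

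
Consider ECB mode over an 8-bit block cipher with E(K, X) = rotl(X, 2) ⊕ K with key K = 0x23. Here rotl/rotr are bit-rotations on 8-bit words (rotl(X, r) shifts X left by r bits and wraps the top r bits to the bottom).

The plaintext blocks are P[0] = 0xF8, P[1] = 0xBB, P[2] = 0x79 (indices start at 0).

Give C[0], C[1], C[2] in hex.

C[0] = 0xC0, C[1] = 0xCD, C[2] = 0xC6

ECB encryption: C_i = E(K, P_i).
C[0]: E(K, 0xF8) = 0xC0.
C[1]: E(K, 0xBB) = 0xCD.
C[2]: E(K, 0x79) = 0xC6.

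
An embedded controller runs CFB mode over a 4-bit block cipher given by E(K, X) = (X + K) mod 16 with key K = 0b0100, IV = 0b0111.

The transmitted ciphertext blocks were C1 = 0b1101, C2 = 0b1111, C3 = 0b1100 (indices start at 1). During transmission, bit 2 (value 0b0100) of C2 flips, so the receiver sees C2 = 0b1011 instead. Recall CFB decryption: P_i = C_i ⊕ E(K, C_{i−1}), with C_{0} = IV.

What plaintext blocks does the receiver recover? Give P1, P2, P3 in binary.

Only C2 changed, to 0b1011. In CFB, a change in C_i flips the same bit in P_i and garbles P_{i+1}. Decrypting the received ciphertext:
P1: E(K, 0b0111) = 0b1011; 0b1101 ⊕ 0b1011 = 0b0110.
P2: E(K, 0b1101) = 0b0001; 0b1011 ⊕ 0b0001 = 0b1010.
P3: E(K, 0b1011) = 0b1111; 0b1100 ⊕ 0b1111 = 0b0011.
Blocks that differ from the original plaintext: P2, P3.

P1 = 0b0110, P2 = 0b1010, P3 = 0b0011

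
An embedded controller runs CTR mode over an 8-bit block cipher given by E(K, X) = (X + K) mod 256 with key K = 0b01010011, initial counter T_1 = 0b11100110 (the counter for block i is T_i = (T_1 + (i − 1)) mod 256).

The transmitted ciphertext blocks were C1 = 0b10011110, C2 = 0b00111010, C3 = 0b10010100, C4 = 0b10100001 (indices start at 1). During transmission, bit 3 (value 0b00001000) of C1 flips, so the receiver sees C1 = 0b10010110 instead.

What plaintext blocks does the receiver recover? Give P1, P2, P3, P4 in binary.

CTR decryption: S_i = E(K, T_i) where T_i is the counter for block i; P_i = C_i ⊕ S_i.
Only C1 changed, to 0b10010110. In CTR, a change in C_i flips the same bit in P_i only; the keystream is unaffected. Decrypting the received ciphertext:
P1: T = 0b11100110, S = E(K, T) = 0b00111001; 0b10010110 ⊕ 0b00111001 = 0b10101111.
P2: T = 0b11100111, S = E(K, T) = 0b00111010; 0b00111010 ⊕ 0b00111010 = 0b00000000.
P3: T = 0b11101000, S = E(K, T) = 0b00111011; 0b10010100 ⊕ 0b00111011 = 0b10101111.
P4: T = 0b11101001, S = E(K, T) = 0b00111100; 0b10100001 ⊕ 0b00111100 = 0b10011101.
Blocks that differ from the original plaintext: P1.

P1 = 0b10101111, P2 = 0b00000000, P3 = 0b10101111, P4 = 0b10011101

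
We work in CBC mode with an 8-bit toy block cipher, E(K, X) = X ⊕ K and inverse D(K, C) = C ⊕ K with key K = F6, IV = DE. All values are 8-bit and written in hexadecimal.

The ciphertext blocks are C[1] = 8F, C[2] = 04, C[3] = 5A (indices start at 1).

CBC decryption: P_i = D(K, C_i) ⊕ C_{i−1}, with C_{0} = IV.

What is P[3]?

P[3]: D(K, 5A) = AC; AC ⊕ 04 = A8.

P[3] = A8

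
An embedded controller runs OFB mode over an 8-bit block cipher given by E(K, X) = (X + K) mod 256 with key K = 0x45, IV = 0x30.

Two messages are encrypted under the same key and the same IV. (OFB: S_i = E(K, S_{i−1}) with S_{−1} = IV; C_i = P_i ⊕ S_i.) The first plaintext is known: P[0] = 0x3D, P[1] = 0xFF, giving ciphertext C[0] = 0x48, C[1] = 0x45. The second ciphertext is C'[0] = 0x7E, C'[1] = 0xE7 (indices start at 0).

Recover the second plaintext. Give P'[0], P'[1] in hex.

In OFB with a reused IV, both messages share the same keystream S_i, so C_i ⊕ C'_i = P_i ⊕ P'_i and thus P'_i = P_i ⊕ C_i ⊕ C'_i.
P'[0]: 0x3D ⊕ 0x48 ⊕ 0x7E = 0x0B.
P'[1]: 0xFF ⊕ 0x45 ⊕ 0xE7 = 0x5D.

P'[0] = 0x0B, P'[1] = 0x5D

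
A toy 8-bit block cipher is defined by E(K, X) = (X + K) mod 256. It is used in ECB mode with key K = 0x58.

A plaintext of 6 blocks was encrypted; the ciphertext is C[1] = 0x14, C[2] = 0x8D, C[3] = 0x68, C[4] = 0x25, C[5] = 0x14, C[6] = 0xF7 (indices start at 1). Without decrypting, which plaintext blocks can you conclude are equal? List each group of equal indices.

P[1] = P[5]

ECB encrypts each block independently with the same key, so equal ciphertext blocks imply equal plaintext blocks.
C[1] = C[5] = 0x14, so P[1] = P[5].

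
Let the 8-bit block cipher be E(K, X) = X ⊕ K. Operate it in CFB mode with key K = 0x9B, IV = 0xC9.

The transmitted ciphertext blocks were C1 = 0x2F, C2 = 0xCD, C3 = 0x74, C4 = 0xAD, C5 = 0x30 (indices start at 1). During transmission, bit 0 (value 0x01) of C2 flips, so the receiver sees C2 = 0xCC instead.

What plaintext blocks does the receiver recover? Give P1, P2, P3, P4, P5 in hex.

CFB decryption: P_i = C_i ⊕ E(K, C_{i−1}), with C_{0} = IV.
Only C2 changed, to 0xCC. In CFB, a change in C_i flips the same bit in P_i and garbles P_{i+1}. Decrypting the received ciphertext:
P1: E(K, 0xC9) = 0x52; 0x2F ⊕ 0x52 = 0x7D.
P2: E(K, 0x2F) = 0xB4; 0xCC ⊕ 0xB4 = 0x78.
P3: E(K, 0xCC) = 0x57; 0x74 ⊕ 0x57 = 0x23.
P4: E(K, 0x74) = 0xEF; 0xAD ⊕ 0xEF = 0x42.
P5: E(K, 0xAD) = 0x36; 0x30 ⊕ 0x36 = 0x06.
Blocks that differ from the original plaintext: P2, P3.

P1 = 0x7D, P2 = 0x78, P3 = 0x23, P4 = 0x42, P5 = 0x06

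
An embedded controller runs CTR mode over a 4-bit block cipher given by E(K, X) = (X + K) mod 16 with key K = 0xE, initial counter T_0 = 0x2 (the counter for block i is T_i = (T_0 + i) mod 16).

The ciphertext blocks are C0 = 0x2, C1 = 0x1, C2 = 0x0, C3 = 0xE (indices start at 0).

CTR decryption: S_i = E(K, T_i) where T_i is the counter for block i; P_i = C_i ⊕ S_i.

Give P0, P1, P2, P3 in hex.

P0 = 0x2, P1 = 0x0, P2 = 0x2, P3 = 0xD

P0: T = 0x2, S = E(K, T) = 0x0; 0x2 ⊕ 0x0 = 0x2.
P1: T = 0x3, S = E(K, T) = 0x1; 0x1 ⊕ 0x1 = 0x0.
P2: T = 0x4, S = E(K, T) = 0x2; 0x0 ⊕ 0x2 = 0x2.
P3: T = 0x5, S = E(K, T) = 0x3; 0xE ⊕ 0x3 = 0xD.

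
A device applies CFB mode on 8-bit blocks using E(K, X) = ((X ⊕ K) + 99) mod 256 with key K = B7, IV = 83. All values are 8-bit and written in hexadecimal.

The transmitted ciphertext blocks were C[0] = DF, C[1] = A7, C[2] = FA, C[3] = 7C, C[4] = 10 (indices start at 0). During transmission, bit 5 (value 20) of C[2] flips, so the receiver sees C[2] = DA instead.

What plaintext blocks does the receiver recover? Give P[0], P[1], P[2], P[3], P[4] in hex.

CFB decryption: P_i = C_i ⊕ E(K, C_{i−1}), with C_{−1} = IV.
Only C[2] changed, to DA. In CFB, a change in C_i flips the same bit in P_i and garbles P_{i+1}. Decrypting the received ciphertext:
P[0]: E(K, 83) = CD; DF ⊕ CD = 12.
P[1]: E(K, DF) = 01; A7 ⊕ 01 = A6.
P[2]: E(K, A7) = A9; DA ⊕ A9 = 73.
P[3]: E(K, DA) = 06; 7C ⊕ 06 = 7A.
P[4]: E(K, 7C) = 64; 10 ⊕ 64 = 74.
Blocks that differ from the original plaintext: P[2], P[3].

P[0] = 12, P[1] = A6, P[2] = 73, P[3] = 7A, P[4] = 74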